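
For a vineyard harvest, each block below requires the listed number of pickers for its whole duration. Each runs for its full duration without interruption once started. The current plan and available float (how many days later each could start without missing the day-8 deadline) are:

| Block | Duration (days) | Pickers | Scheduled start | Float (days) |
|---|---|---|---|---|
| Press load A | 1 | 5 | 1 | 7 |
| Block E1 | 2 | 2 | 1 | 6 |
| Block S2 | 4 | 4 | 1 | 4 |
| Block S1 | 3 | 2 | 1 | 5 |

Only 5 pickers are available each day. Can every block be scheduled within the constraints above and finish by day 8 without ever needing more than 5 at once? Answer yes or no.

Schedule Press load A@1, Block E1@2, Block S2@5, Block S1@2: d1:5  d2:4  d3:4  d4:2  d5:4  d6:4  d7:4  d8:4 — peak 5 ≤ 5.

yes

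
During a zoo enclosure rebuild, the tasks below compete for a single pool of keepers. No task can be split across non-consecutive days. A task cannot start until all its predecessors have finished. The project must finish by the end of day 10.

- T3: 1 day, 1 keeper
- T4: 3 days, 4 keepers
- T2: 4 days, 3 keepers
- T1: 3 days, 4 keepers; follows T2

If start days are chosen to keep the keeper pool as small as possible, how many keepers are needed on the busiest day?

Early-start (T3@1, T4@1, T2@1, T1@5) gives peak 8: d1:8  d2:7  d3:7  d4:3  d5:4  d6:4  d7:4  d8:0  d9:0  d10:0.
Shift T4→5, T1→8.
Schedule T3@1, T4@5, T2@1, T1@8: d1:4  d2:3  d3:3  d4:3  d5:4  d6:4  d7:4  d8:4  d9:4  d10:4 — peak 4.
Total keeper-days = 37 over 10 days ⇒ peak ≥ ⌈37/10⌉ = 4, so 4 is optimal.

4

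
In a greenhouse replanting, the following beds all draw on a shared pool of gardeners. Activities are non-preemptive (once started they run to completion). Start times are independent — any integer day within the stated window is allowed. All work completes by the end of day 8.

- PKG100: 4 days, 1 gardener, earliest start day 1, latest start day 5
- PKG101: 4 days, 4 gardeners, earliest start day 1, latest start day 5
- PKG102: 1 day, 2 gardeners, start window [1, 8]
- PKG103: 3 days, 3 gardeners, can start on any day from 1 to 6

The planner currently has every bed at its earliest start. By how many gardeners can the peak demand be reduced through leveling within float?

6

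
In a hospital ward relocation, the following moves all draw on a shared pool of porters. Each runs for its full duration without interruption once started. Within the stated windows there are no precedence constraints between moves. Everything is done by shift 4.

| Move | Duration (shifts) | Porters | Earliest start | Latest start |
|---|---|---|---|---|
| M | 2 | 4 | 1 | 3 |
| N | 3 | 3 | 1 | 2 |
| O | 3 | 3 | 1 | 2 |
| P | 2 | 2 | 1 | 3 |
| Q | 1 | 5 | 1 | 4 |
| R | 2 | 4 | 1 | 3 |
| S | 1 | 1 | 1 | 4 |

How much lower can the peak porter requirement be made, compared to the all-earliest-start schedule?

Early-start peak: s1:22  s2:16  s3:6  s4:0 ⇒ 22.
Leveled (M@1, N@1, O@1, P@1, Q@4, R@3, S@3): s1:12  s2:12  s3:11  s4:9 ⇒ 12.
Reduction 22 − 12 = 10.

10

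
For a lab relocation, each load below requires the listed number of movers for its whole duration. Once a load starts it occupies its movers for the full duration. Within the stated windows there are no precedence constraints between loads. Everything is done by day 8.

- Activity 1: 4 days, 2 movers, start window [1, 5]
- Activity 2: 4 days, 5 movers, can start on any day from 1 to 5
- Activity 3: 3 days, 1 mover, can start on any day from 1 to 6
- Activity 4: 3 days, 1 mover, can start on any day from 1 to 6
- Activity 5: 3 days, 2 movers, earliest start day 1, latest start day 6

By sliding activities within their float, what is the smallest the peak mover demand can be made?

Early-start (Activity 1@1, Activity 2@1, Activity 3@1, Activity 4@1, Activity 5@1) gives peak 11: d1:11  d2:11  d3:11  d4:7  d5:0  d6:0  d7:0  d8:0.
Shift Activity 2→5.
Schedule Activity 1@1, Activity 2@5, Activity 3@1, Activity 4@1, Activity 5@1: d1:6  d2:6  d3:6  d4:2  d5:5  d6:5  d7:5  d8:5 — peak 6.

6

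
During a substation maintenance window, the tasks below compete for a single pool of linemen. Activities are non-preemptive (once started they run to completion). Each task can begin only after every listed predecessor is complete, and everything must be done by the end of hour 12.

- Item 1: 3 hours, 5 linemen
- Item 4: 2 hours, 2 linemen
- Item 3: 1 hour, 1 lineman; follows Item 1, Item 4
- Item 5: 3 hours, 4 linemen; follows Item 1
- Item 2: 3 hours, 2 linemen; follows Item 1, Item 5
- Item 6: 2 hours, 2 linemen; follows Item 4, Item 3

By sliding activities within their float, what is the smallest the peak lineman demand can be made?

Early-start (Item 1@1, Item 4@1, Item 3@4, Item 5@4, Item 2@7, Item 6@5) gives peak 7: h1:7  h2:7  h3:5  h4:5  h5:6  h6:6  h7:2  h8:2  h9:2  h10:0  h11:0  h12:0.
Shift Item 4→4, Item 3→6, Item 5→6, Item 2→9, Item 6→9.
Schedule Item 1@1, Item 4@4, Item 3@6, Item 5@6, Item 2@9, Item 6@9: h1:5  h2:5  h3:5  h4:2  h5:2  h6:5  h7:4  h8:4  h9:4  h10:4  h11:2  h12:0 — peak 5.

5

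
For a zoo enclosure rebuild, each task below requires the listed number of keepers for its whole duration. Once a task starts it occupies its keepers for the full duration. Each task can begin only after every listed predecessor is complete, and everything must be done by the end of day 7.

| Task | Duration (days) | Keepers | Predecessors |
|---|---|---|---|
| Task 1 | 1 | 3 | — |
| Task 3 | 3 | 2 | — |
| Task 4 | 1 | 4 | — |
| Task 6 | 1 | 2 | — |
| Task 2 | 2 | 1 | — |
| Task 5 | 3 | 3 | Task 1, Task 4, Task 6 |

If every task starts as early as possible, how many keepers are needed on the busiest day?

Early-start schedule: Task 1@1, Task 3@1, Task 4@1, Task 6@1, Task 2@1, Task 5@2.
Load per day: day 1: 12, day 2: 6, day 3: 5, day 4: 3, day 5: 0, day 6: 0, day 7: 0.
Peak is 12.

12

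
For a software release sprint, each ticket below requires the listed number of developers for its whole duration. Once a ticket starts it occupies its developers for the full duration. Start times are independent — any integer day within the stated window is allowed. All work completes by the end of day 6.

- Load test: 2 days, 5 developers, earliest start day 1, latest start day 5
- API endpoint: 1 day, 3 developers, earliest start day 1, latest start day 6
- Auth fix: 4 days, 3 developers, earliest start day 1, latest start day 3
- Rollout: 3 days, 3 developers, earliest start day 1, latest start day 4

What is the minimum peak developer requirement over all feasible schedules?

Early-start (Load test@1, API endpoint@1, Auth fix@1, Rollout@1) gives peak 14: d1:14  d2:11  d3:6  d4:3  d5:0  d6:0.
Shift API endpoint→3, Auth fix→3, Rollout→4.
Schedule Load test@1, API endpoint@3, Auth fix@3, Rollout@4: d1:5  d2:5  d3:6  d4:6  d5:6  d6:6 — peak 6.
Total developer-days = 34 over 6 days ⇒ peak ≥ ⌈34/6⌉ = 6, so 6 is optimal.

6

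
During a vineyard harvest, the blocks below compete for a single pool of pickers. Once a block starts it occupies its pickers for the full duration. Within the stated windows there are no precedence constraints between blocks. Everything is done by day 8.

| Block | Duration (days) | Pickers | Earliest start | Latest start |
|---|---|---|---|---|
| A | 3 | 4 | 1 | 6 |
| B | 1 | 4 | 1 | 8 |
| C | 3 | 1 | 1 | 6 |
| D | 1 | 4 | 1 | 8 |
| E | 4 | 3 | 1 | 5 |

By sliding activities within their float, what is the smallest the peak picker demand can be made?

7

Early-start (A@1, B@1, C@1, D@1, E@1) gives peak 16: d1:16  d2:8  d3:8  d4:3  d5:0  d6:0  d7:0  d8:0.
Shift B→4, D→5, E→4.
Schedule A@1, B@4, C@1, D@5, E@4: d1:5  d2:5  d3:5  d4:7  d5:7  d6:3  d7:3  d8:0 — peak 7.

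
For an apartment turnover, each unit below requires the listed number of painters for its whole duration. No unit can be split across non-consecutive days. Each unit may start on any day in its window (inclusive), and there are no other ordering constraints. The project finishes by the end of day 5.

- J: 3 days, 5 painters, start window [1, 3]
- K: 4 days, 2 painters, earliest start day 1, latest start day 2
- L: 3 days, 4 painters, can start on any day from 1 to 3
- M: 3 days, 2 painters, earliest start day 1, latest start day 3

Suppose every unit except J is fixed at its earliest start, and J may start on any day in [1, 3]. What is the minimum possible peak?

J@1: d1:13  d2:13  d3:13  d4:2  d5:0 → peak 13
J@2: d1:8  d2:13  d3:13  d4:7  d5:0 → peak 13
J@3: d1:8  d2:8  d3:13  d4:7  d5:5 → peak 13
Best is J@1, peak 13.

13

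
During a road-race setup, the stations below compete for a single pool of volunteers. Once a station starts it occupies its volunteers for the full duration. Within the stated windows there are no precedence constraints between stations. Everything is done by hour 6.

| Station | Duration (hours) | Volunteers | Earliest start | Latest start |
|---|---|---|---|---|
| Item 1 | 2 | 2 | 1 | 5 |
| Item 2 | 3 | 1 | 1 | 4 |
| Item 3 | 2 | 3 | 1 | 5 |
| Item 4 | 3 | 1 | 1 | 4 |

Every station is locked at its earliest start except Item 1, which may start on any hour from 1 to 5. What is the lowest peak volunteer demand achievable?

Item 1@1: h1:7  h2:7  h3:2  h4:0  h5:0  h6:0 → peak 7
Item 1@2: h1:5  h2:7  h3:4  h4:0  h5:0  h6:0 → peak 7
Item 1@3: h1:5  h2:5  h3:4  h4:2  h5:0  h6:0 → peak 5
Item 1@4: h1:5  h2:5  h3:2  h4:2  h5:2  h6:0 → peak 5
Item 1@5: h1:5  h2:5  h3:2  h4:0  h5:2  h6:2 → peak 5
Best is Item 1@3, peak 5.

5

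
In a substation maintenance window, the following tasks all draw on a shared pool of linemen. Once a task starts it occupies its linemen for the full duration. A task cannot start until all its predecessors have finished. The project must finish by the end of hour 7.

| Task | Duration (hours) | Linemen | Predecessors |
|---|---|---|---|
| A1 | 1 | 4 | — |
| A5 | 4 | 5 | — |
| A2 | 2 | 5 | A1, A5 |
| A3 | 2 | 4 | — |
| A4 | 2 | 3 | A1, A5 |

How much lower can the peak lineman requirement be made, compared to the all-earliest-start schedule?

4

Early-start peak: h1:13  h2:9  h3:5  h4:5  h5:8  h6:8  h7:0 ⇒ 13.
Leveled (A1@1, A5@1, A2@5, A3@2, A4@5): h1:9  h2:9  h3:9  h4:5  h5:8  h6:8  h7:0 ⇒ 9.
Reduction 13 − 9 = 4.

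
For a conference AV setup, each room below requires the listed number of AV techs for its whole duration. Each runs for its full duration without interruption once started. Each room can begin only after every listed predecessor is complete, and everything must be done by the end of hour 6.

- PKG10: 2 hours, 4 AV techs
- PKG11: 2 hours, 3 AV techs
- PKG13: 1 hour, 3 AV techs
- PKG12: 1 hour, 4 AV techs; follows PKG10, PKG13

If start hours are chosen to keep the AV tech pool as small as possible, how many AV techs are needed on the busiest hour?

Early-start (PKG10@1, PKG11@1, PKG13@1, PKG12@3) gives peak 10: h1:10  h2:7  h3:4  h4:0  h5:0  h6:0.
Shift PKG11→3, PKG13→5, PKG12→6.
Schedule PKG10@1, PKG11@3, PKG13@5, PKG12@6: h1:4  h2:4  h3:3  h4:3  h5:3  h6:4 — peak 4.
Total AV tech-hours = 21 over 6 hours ⇒ peak ≥ ⌈21/6⌉ = 4, so 4 is optimal.

4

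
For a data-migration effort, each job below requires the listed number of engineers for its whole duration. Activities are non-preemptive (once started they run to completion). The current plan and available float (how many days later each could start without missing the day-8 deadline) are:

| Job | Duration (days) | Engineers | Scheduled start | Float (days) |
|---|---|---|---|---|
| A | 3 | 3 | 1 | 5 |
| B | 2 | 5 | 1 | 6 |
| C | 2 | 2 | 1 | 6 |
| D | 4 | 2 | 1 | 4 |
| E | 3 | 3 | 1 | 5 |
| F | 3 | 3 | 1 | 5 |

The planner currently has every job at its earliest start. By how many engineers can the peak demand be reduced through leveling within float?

11

Early-start peak: d1:18  d2:18  d3:11  d4:2  d5:0  d6:0  d7:0  d8:0 ⇒ 18.
Leveled (A@1, B@4, C@1, D@1, E@6, F@6): d1:7  d2:7  d3:5  d4:7  d5:5  d6:6  d7:6  d8:6 ⇒ 7.
Reduction 18 − 7 = 11.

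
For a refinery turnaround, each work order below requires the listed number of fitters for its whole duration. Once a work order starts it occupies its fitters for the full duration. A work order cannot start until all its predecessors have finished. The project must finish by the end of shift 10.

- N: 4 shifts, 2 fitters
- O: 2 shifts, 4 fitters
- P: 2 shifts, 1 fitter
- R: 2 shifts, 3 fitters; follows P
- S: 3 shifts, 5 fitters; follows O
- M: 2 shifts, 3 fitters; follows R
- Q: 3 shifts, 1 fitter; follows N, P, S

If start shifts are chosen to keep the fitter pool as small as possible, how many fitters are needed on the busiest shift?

7

Early-start (N@1, O@1, P@1, R@3, S@3, M@5, Q@6) gives peak 10: s1:7  s2:7  s3:10  s4:10  s5:8  s6:4  s7:1  s8:1  s9:0  s10:0.
Shift S→5, M→8, Q→8.
Schedule N@1, O@1, P@1, R@3, S@5, M@8, Q@8: s1:7  s2:7  s3:5  s4:5  s5:5  s6:5  s7:5  s8:4  s9:4  s10:1 — peak 7.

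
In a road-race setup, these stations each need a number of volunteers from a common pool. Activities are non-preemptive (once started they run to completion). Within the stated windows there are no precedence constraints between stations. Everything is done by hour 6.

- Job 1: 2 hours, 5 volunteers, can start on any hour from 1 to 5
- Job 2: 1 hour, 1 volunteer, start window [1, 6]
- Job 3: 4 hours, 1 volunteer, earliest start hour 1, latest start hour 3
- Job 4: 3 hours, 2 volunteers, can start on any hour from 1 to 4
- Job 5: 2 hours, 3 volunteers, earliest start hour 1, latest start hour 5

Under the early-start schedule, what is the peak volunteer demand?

12

Early-start schedule: Job 1@1, Job 2@1, Job 3@1, Job 4@1, Job 5@1.
Load per hour: hour 1: 12, hour 2: 11, hour 3: 3, hour 4: 1, hour 5: 0, hour 6: 0.
Peak is 12.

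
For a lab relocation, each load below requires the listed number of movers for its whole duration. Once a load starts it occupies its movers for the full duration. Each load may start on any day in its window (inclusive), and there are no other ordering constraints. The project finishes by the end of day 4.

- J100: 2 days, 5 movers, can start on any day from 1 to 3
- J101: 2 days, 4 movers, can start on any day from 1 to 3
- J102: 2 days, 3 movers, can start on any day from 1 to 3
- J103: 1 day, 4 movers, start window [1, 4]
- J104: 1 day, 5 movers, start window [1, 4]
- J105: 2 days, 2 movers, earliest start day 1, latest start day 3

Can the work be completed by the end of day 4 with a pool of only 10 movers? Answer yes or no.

Schedule J100@1, J101@1, J102@3, J103@3, J104@4, J105@3: d1:9  d2:9  d3:9  d4:10 — peak 10 ≤ 10.

yes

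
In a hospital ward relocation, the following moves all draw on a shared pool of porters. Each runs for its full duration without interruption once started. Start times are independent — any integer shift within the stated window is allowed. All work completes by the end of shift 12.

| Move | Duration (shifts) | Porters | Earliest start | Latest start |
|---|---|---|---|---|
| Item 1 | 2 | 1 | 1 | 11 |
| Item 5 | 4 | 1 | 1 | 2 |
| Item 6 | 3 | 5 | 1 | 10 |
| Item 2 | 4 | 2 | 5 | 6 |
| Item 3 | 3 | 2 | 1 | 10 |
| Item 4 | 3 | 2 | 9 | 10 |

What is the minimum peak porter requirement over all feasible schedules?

Early-start (Item 1@1, Item 5@1, Item 6@1, Item 2@5, Item 3@1, Item 4@9) gives peak 9: s1:9  s2:9  s3:8  s4:1  s5:2  s6:2  s7:2  s8:2  s9:2  s10:2  s11:2  s12:0.
Shift Item 6→3, Item 2→6, Item 3→6.
Schedule Item 1@1, Item 5@1, Item 6@3, Item 2@6, Item 3@6, Item 4@9: s1:2  s2:2  s3:6  s4:6  s5:5  s6:4  s7:4  s8:4  s9:4  s10:2  s11:2  s12:0 — peak 6.

6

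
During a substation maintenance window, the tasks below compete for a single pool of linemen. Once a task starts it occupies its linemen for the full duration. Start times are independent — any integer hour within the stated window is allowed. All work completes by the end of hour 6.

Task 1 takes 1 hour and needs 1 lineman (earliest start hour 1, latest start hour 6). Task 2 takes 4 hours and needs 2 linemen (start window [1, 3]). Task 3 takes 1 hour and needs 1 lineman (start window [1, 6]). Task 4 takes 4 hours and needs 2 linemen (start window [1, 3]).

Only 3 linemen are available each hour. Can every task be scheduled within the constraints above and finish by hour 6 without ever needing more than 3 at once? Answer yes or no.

The minimum achievable peak is 4; 3 < 4, so no feasible schedule stays within the cap.

no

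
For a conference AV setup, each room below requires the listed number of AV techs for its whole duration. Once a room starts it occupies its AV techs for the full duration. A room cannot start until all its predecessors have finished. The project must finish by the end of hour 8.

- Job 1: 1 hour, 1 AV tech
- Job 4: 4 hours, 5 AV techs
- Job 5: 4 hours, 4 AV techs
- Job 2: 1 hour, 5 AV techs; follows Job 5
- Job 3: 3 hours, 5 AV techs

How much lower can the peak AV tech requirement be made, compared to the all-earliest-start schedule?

Early-start peak: h1:15  h2:14  h3:14  h4:9  h5:5  h6:0  h7:0  h8:0 ⇒ 15.
Leveled (Job 1@1, Job 4@1, Job 5@2, Job 2@8, Job 3@5): h1:6  h2:9  h3:9  h4:9  h5:9  h6:5  h7:5  h8:5 ⇒ 9.
Reduction 15 − 9 = 6.

6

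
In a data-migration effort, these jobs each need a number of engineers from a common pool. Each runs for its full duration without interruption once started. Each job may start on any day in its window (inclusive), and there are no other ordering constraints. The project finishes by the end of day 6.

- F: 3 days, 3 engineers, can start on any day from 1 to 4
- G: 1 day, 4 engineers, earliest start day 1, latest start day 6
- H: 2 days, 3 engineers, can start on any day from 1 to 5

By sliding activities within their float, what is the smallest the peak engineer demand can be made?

Early-start (F@1, G@1, H@1) gives peak 10: d1:10  d2:6  d3:3  d4:0  d5:0  d6:0.
Shift G→4, H→5.
Schedule F@1, G@4, H@5: d1:3  d2:3  d3:3  d4:4  d5:3  d6:3 — peak 4.
Total engineer-days = 19 over 6 days ⇒ peak ≥ ⌈19/6⌉ = 4, so 4 is optimal.

4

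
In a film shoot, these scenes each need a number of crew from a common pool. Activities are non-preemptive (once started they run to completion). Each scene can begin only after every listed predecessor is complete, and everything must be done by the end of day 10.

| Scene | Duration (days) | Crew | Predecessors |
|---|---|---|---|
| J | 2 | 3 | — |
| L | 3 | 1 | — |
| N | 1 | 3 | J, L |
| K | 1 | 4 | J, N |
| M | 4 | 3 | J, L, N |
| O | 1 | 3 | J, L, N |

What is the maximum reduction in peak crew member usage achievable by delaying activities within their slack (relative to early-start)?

Early-start peak: d1:4  d2:4  d3:1  d4:3  d5:10  d6:3  d7:3  d8:3  d9:0  d10:0 ⇒ 10.
Leveled (J@1, L@1, N@4, K@5, M@6, O@10): d1:4  d2:4  d3:1  d4:3  d5:4  d6:3  d7:3  d8:3  d9:3  d10:3 ⇒ 4.
Reduction 10 − 4 = 6.

6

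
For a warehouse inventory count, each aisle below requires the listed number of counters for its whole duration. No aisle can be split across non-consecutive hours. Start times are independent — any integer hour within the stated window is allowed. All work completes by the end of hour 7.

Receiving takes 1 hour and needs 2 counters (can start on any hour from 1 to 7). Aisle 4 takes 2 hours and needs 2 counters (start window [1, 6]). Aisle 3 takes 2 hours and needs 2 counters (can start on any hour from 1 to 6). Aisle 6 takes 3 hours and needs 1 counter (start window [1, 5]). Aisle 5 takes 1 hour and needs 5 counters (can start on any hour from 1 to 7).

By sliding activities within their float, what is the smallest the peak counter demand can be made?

Early-start (Receiving@1, Aisle 4@1, Aisle 3@1, Aisle 6@1, Aisle 5@1) gives peak 12: h1:12  h2:5  h3:1  h4:0  h5:0  h6:0  h7:0.
Shift Aisle 3→2, Aisle 5→4.
Schedule Receiving@1, Aisle 4@1, Aisle 3@2, Aisle 6@1, Aisle 5@4: h1:5  h2:5  h3:3  h4:5  h5:0  h6:0  h7:0 — peak 5.

5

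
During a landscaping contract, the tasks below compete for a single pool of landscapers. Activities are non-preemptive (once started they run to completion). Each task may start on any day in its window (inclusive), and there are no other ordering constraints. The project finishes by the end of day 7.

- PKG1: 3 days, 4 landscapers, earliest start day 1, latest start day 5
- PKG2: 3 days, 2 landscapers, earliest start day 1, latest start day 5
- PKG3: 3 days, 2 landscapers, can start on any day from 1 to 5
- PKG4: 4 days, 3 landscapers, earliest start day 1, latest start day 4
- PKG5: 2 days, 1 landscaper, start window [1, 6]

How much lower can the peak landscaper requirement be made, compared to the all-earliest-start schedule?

6

Early-start peak: d1:12  d2:12  d3:11  d4:3  d5:0  d6:0  d7:0 ⇒ 12.
Leveled (PKG1@1, PKG2@1, PKG3@4, PKG4@4, PKG5@4): d1:6  d2:6  d3:6  d4:6  d5:6  d6:5  d7:3 ⇒ 6.
Reduction 12 − 6 = 6.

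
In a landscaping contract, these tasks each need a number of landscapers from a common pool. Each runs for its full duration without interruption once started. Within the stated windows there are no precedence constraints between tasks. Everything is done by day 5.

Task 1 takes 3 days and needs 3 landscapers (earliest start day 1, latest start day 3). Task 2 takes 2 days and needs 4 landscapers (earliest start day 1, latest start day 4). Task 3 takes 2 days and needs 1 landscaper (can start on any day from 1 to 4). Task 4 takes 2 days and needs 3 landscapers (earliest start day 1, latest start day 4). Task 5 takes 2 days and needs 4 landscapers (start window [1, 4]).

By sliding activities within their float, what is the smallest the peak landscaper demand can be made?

8

Early-start (Task 1@1, Task 2@1, Task 3@1, Task 4@1, Task 5@1) gives peak 15: d1:15  d2:15  d3:3  d4:0  d5:0.
Shift Task 4→3, Task 5→4.
Schedule Task 1@1, Task 2@1, Task 3@1, Task 4@3, Task 5@4: d1:8  d2:8  d3:6  d4:7  d5:4 — peak 8.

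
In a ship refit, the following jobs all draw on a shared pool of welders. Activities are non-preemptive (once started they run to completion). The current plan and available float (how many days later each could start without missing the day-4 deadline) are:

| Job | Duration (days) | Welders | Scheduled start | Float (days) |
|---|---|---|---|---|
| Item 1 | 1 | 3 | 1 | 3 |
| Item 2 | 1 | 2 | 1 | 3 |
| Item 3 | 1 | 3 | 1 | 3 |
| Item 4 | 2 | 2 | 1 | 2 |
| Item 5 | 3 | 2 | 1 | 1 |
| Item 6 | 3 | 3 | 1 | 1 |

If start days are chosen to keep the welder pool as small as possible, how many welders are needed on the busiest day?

7

Early-start (Item 1@1, Item 2@1, Item 3@1, Item 4@1, Item 5@1, Item 6@1) gives peak 15: d1:15  d2:7  d3:5  d4:0.
Shift Item 3→4, Item 4→2, Item 6→2.
Schedule Item 1@1, Item 2@1, Item 3@4, Item 4@2, Item 5@1, Item 6@2: d1:7  d2:7  d3:7  d4:6 — peak 7.
Total welder-days = 27 over 4 days ⇒ peak ≥ ⌈27/4⌉ = 7, so 7 is optimal.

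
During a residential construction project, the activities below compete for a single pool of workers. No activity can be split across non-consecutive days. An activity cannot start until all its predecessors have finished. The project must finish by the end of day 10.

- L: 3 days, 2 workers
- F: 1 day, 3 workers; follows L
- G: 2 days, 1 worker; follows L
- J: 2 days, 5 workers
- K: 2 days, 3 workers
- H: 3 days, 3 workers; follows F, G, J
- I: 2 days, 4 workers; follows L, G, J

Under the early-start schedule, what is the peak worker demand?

10

Early-start schedule: L@1, F@4, G@4, J@1, K@1, H@6, I@6.
Load per day: day 1: 10, day 2: 10, day 3: 2, day 4: 4, day 5: 1, day 6: 7, day 7: 7, day 8: 3, day 9: 0, day 10: 0.
Peak is 10.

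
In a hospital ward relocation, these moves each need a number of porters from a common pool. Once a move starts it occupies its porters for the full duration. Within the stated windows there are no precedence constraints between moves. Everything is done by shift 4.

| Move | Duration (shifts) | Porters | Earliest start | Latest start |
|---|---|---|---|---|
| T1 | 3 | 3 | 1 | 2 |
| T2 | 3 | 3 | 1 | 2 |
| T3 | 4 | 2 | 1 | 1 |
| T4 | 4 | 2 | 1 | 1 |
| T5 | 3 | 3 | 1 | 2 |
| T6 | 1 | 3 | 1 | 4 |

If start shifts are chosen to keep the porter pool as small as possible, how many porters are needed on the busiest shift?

Early-start (T1@1, T2@1, T3@1, T4@1, T5@1, T6@1) gives peak 16: s1:16  s2:13  s3:13  s4:4.
Shift T6→4.
Schedule T1@1, T2@1, T3@1, T4@1, T5@1, T6@4: s1:13  s2:13  s3:13  s4:7 — peak 13.

13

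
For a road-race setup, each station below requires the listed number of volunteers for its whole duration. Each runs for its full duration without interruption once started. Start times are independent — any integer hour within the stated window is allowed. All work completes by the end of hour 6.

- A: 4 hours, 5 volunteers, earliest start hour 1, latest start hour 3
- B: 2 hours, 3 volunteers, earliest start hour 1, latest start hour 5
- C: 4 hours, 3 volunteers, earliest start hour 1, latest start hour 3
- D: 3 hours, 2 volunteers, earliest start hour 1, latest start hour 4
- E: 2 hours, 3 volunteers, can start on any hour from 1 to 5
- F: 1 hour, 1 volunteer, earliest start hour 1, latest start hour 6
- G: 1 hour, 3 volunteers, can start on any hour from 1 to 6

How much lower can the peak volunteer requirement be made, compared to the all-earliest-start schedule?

Early-start peak: h1:20  h2:16  h3:10  h4:8  h5:0  h6:0 ⇒ 20.
Leveled (A@1, B@1, C@3, D@1, E@5, F@4, G@5): h1:10  h2:10  h3:10  h4:9  h5:9  h6:6 ⇒ 10.
Reduction 20 − 10 = 10.

10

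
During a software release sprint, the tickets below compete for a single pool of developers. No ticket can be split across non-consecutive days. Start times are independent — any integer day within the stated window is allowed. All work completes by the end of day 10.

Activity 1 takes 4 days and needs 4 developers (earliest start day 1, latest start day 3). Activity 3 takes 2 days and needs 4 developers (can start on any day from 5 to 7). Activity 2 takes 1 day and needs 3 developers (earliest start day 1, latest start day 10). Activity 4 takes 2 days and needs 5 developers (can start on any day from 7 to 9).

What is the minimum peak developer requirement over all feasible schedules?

5

Early-start (Activity 1@1, Activity 3@5, Activity 2@1, Activity 4@7) gives peak 7: d1:7  d2:4  d3:4  d4:4  d5:4  d6:4  d7:5  d8:5  d9:0  d10:0.
Shift Activity 2→7, Activity 4→8.
Schedule Activity 1@1, Activity 3@5, Activity 2@7, Activity 4@8: d1:4  d2:4  d3:4  d4:4  d5:4  d6:4  d7:3  d8:5  d9:5  d10:0 — peak 5.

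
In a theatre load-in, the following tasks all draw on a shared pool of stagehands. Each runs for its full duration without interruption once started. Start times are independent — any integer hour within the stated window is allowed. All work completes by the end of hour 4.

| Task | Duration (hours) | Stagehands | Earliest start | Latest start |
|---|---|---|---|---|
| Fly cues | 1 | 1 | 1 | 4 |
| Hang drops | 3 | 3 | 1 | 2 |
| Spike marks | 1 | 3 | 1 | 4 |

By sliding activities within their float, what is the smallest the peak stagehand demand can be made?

4

Early-start (Fly cues@1, Hang drops@1, Spike marks@1) gives peak 7: h1:7  h2:3  h3:3  h4:0.
Shift Spike marks→4.
Schedule Fly cues@1, Hang drops@1, Spike marks@4: h1:4  h2:3  h3:3  h4:3 — peak 4.
Total stagehand-hours = 13 over 4 hours ⇒ peak ≥ ⌈13/4⌉ = 4, so 4 is optimal.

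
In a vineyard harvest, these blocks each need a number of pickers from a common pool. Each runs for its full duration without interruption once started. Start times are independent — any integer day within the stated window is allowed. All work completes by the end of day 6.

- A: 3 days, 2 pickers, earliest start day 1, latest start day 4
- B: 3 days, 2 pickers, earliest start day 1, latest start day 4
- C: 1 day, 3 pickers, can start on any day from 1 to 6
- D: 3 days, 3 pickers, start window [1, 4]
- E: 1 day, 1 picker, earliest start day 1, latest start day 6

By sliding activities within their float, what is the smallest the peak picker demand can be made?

5

Early-start (A@1, B@1, C@1, D@1, E@1) gives peak 11: d1:11  d2:7  d3:7  d4:0  d5:0  d6:0.
Shift B→2, D→4, E→2.
Schedule A@1, B@2, C@1, D@4, E@2: d1:5  d2:5  d3:4  d4:5  d5:3  d6:3 — peak 5.
Total picker-days = 25 over 6 days ⇒ peak ≥ ⌈25/6⌉ = 5, so 5 is optimal.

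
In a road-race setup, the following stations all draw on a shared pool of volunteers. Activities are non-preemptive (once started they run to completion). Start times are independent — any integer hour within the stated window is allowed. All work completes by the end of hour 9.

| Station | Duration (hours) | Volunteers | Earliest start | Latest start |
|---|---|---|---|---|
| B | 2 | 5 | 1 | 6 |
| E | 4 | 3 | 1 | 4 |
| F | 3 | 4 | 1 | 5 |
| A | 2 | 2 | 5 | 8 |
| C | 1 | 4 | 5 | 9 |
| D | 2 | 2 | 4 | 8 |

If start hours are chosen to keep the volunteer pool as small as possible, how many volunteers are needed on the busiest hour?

Early-start (B@1, E@1, F@1, A@5, C@5, D@4) gives peak 12: h1:12  h2:12  h3:7  h4:5  h5:8  h6:2  h7:0  h8:0  h9:0.
Shift E→3, F→3, A→6, C→7, D→8.
Schedule B@1, E@3, F@3, A@6, C@7, D@8: h1:5  h2:5  h3:7  h4:7  h5:7  h6:5  h7:6  h8:2  h9:2 — peak 7.

7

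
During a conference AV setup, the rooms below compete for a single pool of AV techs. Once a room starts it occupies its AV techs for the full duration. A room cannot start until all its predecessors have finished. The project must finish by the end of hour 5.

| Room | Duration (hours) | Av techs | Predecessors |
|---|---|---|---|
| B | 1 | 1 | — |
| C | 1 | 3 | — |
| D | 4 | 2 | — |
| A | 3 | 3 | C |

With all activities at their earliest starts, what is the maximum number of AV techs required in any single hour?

Early-start schedule: B@1, C@1, D@1, A@2.
Load per hour: hour 1: 6, hour 2: 5, hour 3: 5, hour 4: 5, hour 5: 0.
Peak is 6.

6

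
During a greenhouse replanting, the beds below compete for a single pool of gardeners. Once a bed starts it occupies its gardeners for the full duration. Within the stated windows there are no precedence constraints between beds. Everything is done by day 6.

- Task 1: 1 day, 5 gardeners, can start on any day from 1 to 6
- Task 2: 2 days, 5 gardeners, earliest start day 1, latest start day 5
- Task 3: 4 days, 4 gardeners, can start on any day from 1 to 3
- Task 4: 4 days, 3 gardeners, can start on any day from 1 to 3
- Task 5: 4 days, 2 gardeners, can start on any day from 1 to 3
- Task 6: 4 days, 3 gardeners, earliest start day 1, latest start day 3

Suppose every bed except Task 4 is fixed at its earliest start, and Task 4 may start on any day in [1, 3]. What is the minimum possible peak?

19

Task 4@1: d1:22  d2:17  d3:12  d4:12  d5:0  d6:0 → peak 22
Task 4@2: d1:19  d2:17  d3:12  d4:12  d5:3  d6:0 → peak 19
Task 4@3: d1:19  d2:14  d3:12  d4:12  d5:3  d6:3 → peak 19
Best is Task 4@2, peak 19.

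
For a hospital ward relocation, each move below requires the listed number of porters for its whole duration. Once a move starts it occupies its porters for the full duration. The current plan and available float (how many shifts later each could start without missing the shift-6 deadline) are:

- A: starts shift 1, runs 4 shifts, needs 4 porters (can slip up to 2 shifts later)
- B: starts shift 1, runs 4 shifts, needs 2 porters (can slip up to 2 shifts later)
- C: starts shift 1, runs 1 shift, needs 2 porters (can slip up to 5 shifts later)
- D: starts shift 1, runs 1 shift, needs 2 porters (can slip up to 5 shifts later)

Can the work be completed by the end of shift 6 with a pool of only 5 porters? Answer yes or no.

no

The minimum achievable peak is 6; 5 < 6, so no feasible schedule stays within the cap.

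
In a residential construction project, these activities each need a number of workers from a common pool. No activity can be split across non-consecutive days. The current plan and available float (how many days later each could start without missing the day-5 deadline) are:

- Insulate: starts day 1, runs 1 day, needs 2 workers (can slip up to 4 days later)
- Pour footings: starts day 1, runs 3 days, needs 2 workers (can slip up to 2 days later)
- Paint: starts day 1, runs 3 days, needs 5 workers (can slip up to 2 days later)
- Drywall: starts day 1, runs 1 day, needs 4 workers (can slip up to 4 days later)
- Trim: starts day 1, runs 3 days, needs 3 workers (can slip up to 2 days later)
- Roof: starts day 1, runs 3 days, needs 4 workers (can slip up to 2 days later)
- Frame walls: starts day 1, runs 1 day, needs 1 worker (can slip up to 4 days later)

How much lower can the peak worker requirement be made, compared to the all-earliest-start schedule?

Early-start peak: d1:21  d2:14  d3:14  d4:0  d5:0 ⇒ 21.
Leveled (Insulate@1, Pour footings@1, Paint@1, Drywall@1, Trim@2, Roof@2, Frame walls@1): d1:14  d2:14  d3:14  d4:7  d5:0 ⇒ 14.
Reduction 21 − 14 = 7.

7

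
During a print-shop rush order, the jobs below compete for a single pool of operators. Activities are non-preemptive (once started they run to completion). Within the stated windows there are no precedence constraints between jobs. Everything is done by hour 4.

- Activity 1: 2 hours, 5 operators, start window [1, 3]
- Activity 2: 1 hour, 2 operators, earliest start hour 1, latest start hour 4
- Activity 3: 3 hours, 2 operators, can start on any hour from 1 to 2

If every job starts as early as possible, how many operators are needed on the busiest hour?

Early-start schedule: Activity 1@1, Activity 2@1, Activity 3@1.
Load per hour: hour 1: 9, hour 2: 7, hour 3: 2, hour 4: 0.
Peak is 9.

9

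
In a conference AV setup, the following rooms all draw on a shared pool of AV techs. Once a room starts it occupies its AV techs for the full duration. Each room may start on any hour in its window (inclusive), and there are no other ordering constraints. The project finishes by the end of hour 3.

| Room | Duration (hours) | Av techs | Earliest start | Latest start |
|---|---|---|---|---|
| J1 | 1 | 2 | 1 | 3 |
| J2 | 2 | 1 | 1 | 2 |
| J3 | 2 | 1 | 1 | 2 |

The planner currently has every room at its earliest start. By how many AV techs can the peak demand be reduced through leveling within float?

Early-start peak: h1:4  h2:2  h3:0 ⇒ 4.
Leveled (J1@1, J2@2, J3@2): h1:2  h2:2  h3:2 ⇒ 2.
Reduction 4 − 2 = 2.

2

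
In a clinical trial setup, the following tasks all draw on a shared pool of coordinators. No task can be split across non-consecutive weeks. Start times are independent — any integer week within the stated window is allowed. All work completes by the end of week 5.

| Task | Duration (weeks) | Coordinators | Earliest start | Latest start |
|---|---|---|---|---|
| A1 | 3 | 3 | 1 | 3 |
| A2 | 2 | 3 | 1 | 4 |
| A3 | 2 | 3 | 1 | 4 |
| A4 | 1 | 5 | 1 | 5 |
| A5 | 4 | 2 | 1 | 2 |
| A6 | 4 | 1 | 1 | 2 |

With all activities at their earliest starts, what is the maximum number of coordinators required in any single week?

17

Early-start schedule: A1@1, A2@1, A3@1, A4@1, A5@1, A6@1.
Load per week: week 1: 17, week 2: 12, week 3: 6, week 4: 3, week 5: 0.
Peak is 17.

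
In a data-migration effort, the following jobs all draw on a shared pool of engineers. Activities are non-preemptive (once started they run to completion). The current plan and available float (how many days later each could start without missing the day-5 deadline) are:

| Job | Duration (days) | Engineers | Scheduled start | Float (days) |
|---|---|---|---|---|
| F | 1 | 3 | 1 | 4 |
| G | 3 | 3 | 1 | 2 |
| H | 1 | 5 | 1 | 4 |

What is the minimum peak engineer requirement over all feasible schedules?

5

Early-start (F@1, G@1, H@1) gives peak 11: d1:11  d2:3  d3:3  d4:0  d5:0.
Shift G→2, H→5.
Schedule F@1, G@2, H@5: d1:3  d2:3  d3:3  d4:3  d5:5 — peak 5.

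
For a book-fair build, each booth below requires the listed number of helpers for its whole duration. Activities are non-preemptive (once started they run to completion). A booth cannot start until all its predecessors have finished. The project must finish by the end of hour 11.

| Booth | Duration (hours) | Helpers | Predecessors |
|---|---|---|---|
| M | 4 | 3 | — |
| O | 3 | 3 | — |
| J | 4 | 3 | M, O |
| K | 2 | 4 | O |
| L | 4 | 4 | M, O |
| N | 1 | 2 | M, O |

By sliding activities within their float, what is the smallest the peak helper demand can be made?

Early-start (M@1, O@1, J@5, K@4, L@5, N@5) gives peak 13: h1:6  h2:6  h3:6  h4:7  h5:13  h6:7  h7:7  h8:7  h9:0  h10:0  h11:0.
Shift L→6, N→9.
Schedule M@1, O@1, J@5, K@4, L@6, N@9: h1:6  h2:6  h3:6  h4:7  h5:7  h6:7  h7:7  h8:7  h9:6  h10:0  h11:0 — peak 7.

7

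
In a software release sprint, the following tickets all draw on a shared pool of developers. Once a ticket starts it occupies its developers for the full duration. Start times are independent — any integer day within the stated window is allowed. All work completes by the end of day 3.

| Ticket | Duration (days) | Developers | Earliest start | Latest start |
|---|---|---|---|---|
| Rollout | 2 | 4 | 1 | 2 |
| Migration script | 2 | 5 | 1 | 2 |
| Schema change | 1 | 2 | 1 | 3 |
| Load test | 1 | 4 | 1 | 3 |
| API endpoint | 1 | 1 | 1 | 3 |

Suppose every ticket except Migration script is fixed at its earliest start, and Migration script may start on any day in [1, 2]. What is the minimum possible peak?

Migration script@1: d1:16  d2:9  d3:0 → peak 16
Migration script@2: d1:11  d2:9  d3:5 → peak 11
Best is Migration script@2, peak 11.

11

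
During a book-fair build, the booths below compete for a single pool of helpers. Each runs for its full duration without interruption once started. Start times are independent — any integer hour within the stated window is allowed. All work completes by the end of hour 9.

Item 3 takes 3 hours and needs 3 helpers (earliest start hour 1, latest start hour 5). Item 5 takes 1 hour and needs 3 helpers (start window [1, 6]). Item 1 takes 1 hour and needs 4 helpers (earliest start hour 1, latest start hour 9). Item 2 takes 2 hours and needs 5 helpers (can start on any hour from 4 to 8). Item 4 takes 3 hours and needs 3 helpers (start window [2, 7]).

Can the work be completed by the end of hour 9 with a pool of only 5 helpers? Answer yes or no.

The minimum achievable peak is 6; 5 < 6, so no feasible schedule stays within the cap.

no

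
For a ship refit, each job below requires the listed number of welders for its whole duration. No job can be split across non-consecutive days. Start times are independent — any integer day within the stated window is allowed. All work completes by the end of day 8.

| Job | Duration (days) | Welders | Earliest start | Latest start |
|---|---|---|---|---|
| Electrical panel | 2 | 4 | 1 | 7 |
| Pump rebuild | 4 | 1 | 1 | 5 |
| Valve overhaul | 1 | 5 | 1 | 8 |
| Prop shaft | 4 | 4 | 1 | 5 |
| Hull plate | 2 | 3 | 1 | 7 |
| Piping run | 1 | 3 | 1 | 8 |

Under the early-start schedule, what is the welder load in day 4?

5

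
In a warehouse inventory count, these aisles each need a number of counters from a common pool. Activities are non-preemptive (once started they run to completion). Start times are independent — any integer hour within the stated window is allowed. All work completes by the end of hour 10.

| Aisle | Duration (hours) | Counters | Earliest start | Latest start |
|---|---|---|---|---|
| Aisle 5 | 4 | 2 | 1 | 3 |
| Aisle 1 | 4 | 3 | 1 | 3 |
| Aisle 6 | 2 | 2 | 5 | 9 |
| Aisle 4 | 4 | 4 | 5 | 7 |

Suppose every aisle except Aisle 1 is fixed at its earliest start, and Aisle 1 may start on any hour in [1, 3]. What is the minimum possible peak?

6

Aisle 1@1: h1:5  h2:5  h3:5  h4:5  h5:6  h6:6  h7:4  h8:4  h9:0  h10:0 → peak 6
Aisle 1@2: h1:2  h2:5  h3:5  h4:5  h5:9  h6:6  h7:4  h8:4  h9:0  h10:0 → peak 9
Aisle 1@3: h1:2  h2:2  h3:5  h4:5  h5:9  h6:9  h7:4  h8:4  h9:0  h10:0 → peak 9
Best is Aisle 1@1, peak 6.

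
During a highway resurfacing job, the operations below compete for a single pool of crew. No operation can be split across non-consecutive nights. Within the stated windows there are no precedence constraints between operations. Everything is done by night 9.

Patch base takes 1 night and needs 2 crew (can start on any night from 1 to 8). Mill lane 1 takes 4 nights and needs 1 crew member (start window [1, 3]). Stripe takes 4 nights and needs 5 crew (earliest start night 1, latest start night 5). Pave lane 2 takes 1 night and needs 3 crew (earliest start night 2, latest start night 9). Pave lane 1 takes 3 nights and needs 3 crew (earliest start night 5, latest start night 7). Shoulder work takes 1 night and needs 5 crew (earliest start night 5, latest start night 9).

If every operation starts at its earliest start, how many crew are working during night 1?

8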